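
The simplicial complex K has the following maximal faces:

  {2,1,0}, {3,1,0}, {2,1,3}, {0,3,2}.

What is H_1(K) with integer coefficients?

H_1 ≅ 0.

We work with the vertex ordering 0 < 1 < 2 < 3. The simplices of K, each written with vertices in increasing order, are:

  0-simplices (4): [0], [1], [2], [3]
  1-simplices (6): [0,1], [0,2], [0,3], [1,2], [1,3], [2,3]
  2-simplices (4): [0,1,2], [0,1,3], [0,2,3], [1,2,3]

giving chain groups C_0 ≅ Z^4, C_1 ≅ Z^6, C_2 ≅ Z^4.

Boundary ∂_1: C_1 → C_0 is given by ∂[p,q] = [q] − [p].
As a 4×6 matrix over Z this has rank 3, with invariant factors (1,1,1).

∂_2: C_2 → C_1 maps a triangle to the signed sum of its edges. For instance
  ∂[1,2,3] = [2,3] − [1,3] + [1,2],
  ∂[0,2,3] = [2,3] − [0,3] + [0,2].
The resulting 6×4 matrix has rank 3, and its Smith normal form has invariant factors (1,1,1).

Now H_k = ker ∂_k / im ∂_{k+1}, so:

  H_1: rank ker ∂_1 − rank ∂_2 = (6 − 3) − 3 = 0, and the invariant factors of ∂_2 are all 1, so H_1 ≅ 0.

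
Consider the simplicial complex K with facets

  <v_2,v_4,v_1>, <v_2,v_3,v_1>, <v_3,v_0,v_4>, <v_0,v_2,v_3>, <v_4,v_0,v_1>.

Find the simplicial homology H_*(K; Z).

K has 5 vertices, 10 edges, 5 triangles.
rank ∂_0 = 0, rank ∂_1 = 4 ⇒ b_0 = 5 − 0 − 4 = 1; all invariant factors of ∂_1 are 1 so no torsion. So H_0 ≅ Z.
rank ∂_1 = 4, rank ∂_2 = 5 ⇒ b_1 = 10 − 4 − 5 = 1; all invariant factors of ∂_2 are 1 so no torsion. So H_1 ≅ Z.
rank ∂_2 = 5, rank ∂_3 = 0 ⇒ b_2 = 5 − 5 − 0 = 0. So H_2 ≅ 0.

H_0 ≅ Z,  H_1 ≅ Z,  H_2 = 0.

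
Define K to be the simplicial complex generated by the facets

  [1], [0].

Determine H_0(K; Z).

K has 2 vertices.
rank ∂_0 = 0, rank ∂_1 = 0 ⇒ b_0 = 2 − 0 − 0 = 2. So H_0 ≅ Z^2.

H_0 ≅ Z^2.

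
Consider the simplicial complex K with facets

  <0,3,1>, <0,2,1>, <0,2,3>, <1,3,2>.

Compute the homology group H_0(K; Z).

We work with the vertex ordering 0 < 1 < 2 < 3. The simplices of K, each written with vertices in increasing order, are:

  0-simplices (4): [0], [1], [2], [3]
  1-simplices (6): [0,1], [0,2], [0,3], [1,2], [1,3], [2,3]
  2-simplices (4): [0,1,2], [0,1,3], [0,2,3], [1,2,3]

so the chain groups are C_0 ≅ Z^4, C_1 ≅ Z^6, C_2 ≅ Z^4.

Boundary ∂_1: C_1 → C_0 sends each edge [p,q] (with p < q) to q − p.
The resulting 4×6 matrix has rank 3, and its Smith normal form has invariant factors (1,1,1).

Boundary ∂_2: C_2 → C_1 acts by ∂[p,q,r] = [q,r] − [p,r] + [p,q]. For instance
  ∂[0,1,2] = [1,2] − [0,2] + [0,1],
  ∂[1,2,3] = [2,3] − [1,3] + [1,2].
The 6×4 boundary matrix has rank 3 and Smith normal form diag(1,1,1).

Computing H_k = (kernel of ∂_k) / (image of ∂_{k+1}):

  H_0: rank C_0 − rank ∂_1 = 4 − 3 = 1, and the invariant factors of ∂_1 are all 1, so H_0 ≅ Z.

H_0 ≅ Z.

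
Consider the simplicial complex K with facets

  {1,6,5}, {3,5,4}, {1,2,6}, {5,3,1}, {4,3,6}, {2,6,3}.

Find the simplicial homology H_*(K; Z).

H_0 ≅ Z,  H_1 ≅ Z,  H_2 = 0.

Fix the vertex order 1 < 2 < 3 < 4 < 5 < 6 and write every simplex with vertices in increasing order. Then dim K = 2 and the simplices of K are:

  0-simplices (6): [1], [2], [3], [4], [5], [6]
  1-simplices (12): [1,2], [1,3], [1,5], [1,6], [2,3], [2,6], [3,4], [3,5], [3,6], [4,5], [4,6], [5,6]
  2-simplices (6): [1,2,6], [1,3,5], [1,5,6], [2,3,6], [3,4,5], [3,4,6]

Hence C_0 ≅ Z^6, C_1 ≅ Z^12, C_2 ≅ Z^6.

∂_1: C_1 → C_0 is given by ∂[p,q] = [q] − [p]. For instance
  ∂[1,2] = [2] − [1].
As a 6×12 matrix over Z this has rank 5, with invariant factors (1,1,1,1,1).

∂_2: C_2 → C_1 acts by ∂[p,q,r] = [q,r] − [p,r] + [p,q]. For instance
  ∂[1,5,6] = [5,6] − [1,6] + [1,5],
  ∂[2,3,6] = [3,6] − [2,6] + [2,3].
As a 12×6 matrix over Z this has rank 6, with invariant factors (1,1,1,1,1,1).

From H_k ≅ ker(∂_k) / im(∂_{k+1}) we obtain:

  H_0: rank C_0 − rank ∂_1 = 6 − 5 = 1, and the invariant factors of ∂_1 are all 1, so H_0 = Z.
  H_1: rank ker ∂_1 − rank ∂_2 = (12 − 5) − 6 = 1, and the invariant factors of ∂_2 are all 1, so H_1 = Z.
  H_2: rank ker ∂_2 − rank ∂_3 = (6 − 6) − 0 = 0, and there is no ∂_3, so H_2 = 0.

As a check, the Euler characteristic is 6 − 12 + 6 = 0, which agrees with 1 − 1 + 0 = 0.
(K is a triangulation of the cylinder S^1 x I.)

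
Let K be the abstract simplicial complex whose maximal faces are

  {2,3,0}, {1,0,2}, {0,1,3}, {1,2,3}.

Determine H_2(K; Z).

H_2 ≅ Z.

Fix the vertex order 0 < 1 < 2 < 3 and write every simplex with vertices in increasing order. Then dim K = 2 and the simplices of K are:

  0-simplices (4): [0], [1], [2], [3]
  1-simplices (6): [0,1], [0,2], [0,3], [1,2], [1,3], [2,3]
  2-simplices (4): [0,1,2], [0,1,3], [0,2,3], [1,2,3]

Hence C_0 ≅ Z^4, C_1 ≅ Z^6, C_2 ≅ Z^4.

Boundary ∂_1: C_1 → C_0 maps an edge to its endpoints' difference, ∂[p,q] = q − p.
The 4×6 boundary matrix has rank 3 and Smith normal form diag(1,1,1).

∂_2: C_2 → C_1 maps a triangle to the signed sum of its edges. For instance
  ∂[1,2,3] = [2,3] − [1,3] + [1,2],
  ∂[0,1,2] = [1,2] − [0,2] + [0,1].
This gives a 6×4 integer matrix of rank 3; reducing to Smith normal form yields diagonal entries (1,1,1).

Computing H_k = (kernel of ∂_k) / (image of ∂_{k+1}):

  H_2: rank ker ∂_2 − rank ∂_3 = (4 − 3) − 0 = 1, and there is no ∂_3, so H_2 ≅ Z.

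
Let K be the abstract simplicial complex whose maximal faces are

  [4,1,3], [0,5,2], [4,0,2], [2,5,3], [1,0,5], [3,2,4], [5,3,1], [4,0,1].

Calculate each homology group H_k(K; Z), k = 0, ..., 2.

Fix the vertex order 0 < 1 < 2 < 3 < 4 < 5 and write every simplex with vertices in increasing order. Then dim K = 2 and the simplices of K are:

  0-simplices (6): [0], [1], [2], [3], [4], [5]
  1-simplices (12): [0,1], [0,2], [0,4], [0,5], [1,3], [1,4], [1,5], [2,3], [2,4], [2,5], [3,4], [3,5]
  2-simplices (8): [0,1,4], [0,1,5], [0,2,4], [0,2,5], [1,3,4], [1,3,5], [2,3,4], [2,3,5]

giving chain groups C_0 ≅ Z^6, C_1 ≅ Z^12, C_2 ≅ Z^8.

Boundary ∂_1: C_1 → C_0 is given by ∂[p,q] = [q] − [p]. For instance
  ∂[1,4] = [4] − [1].
The resulting 6×12 matrix has rank 5, and its Smith normal form has invariant factors (1,1,1,1,1).

Boundary ∂_2: C_2 → C_1 maps a triangle to the signed sum of its edges. For instance
  ∂[0,1,4] = [1,4] − [0,4] + [0,1],
  ∂[1,3,5] = [3,5] − [1,5] + [1,3].
This gives a 12×8 integer matrix of rank 7; reducing to Smith normal form yields diagonal entries (1,1,1,1,1,1,1).

Computing H_k = (kernel of ∂_k) / (image of ∂_{k+1}):

  H_0: rank C_0 − rank ∂_1 = 6 − 5 = 1, and the invariant factors of ∂_1 are all 1, so H_0 = Z.
  H_1: rank ker ∂_1 − rank ∂_2 = (12 − 5) − 7 = 0, and the invariant factors of ∂_2 are all 1, so H_1 = 0.
  H_2: rank ker ∂_2 − rank ∂_3 = (8 − 7) − 0 = 1, and there is no ∂_3, so H_2 = Z.

H_0 ≅ Z,  H_1 = 0,  H_2 ≅ Z.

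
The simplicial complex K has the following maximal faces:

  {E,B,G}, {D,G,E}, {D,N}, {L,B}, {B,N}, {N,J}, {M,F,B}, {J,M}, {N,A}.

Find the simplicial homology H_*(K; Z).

We work with the vertex ordering A < B < D < E < F < G < J < L < M < N. The simplices of K, each written with vertices in increasing order, are:

  0-simplices (10): A, B, D, E, F, G, J, L, M, N
  1-simplices (14): AN, BE, BF, BG, BL, BM, BN, DE, DG, DN, EG, FM, JM, JN
  2-simplices (3): BEG, BFM, DEG

Hence C_0 ≅ Z^10, C_1 ≅ Z^14, C_2 ≅ Z^3.

The boundary map ∂_1: C_1 → C_0 sends each edge [p,q] (with p < q) to q − p. For instance
  ∂AN = N − A.
The 10×14 boundary matrix has rank 9 and Smith normal form diag(1,1,1,1,1,1,1,1,1).

∂_2: C_2 → C_1 acts by ∂[p,q,r] = [q,r] − [p,r] + [p,q]. For instance
  ∂BEG = EG − BG + BE,
  ∂BFM = FM − BM + BF.
This gives a 14×3 integer matrix of rank 3; reducing to Smith normal form yields diagonal entries (1,1,1).

Now H_k = ker ∂_k / im ∂_{k+1}, so:

  H_0: rank C_0 − rank ∂_1 = 10 − 9 = 1, and the invariant factors of ∂_1 are all 1, so H_0 = Z.
  H_1: rank ker ∂_1 − rank ∂_2 = (14 − 9) − 3 = 2, and the invariant factors of ∂_2 are all 1, so H_1 = Z^2.
  H_2: rank ker ∂_2 − rank ∂_3 = (3 − 3) − 0 = 0, and there is no ∂_3, so H_2 = 0.

H_0 ≅ Z,  H_1 ≅ Z^2,  H_2 = 0.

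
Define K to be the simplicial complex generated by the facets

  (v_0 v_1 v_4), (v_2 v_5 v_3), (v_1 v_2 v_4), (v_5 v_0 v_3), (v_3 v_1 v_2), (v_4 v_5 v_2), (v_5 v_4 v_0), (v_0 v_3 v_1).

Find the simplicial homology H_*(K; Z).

H_0 = Z,  H_1 = 0,  H_2 = Z.

Fix the vertex order v_0 < v_1 < v_2 < v_3 < v_4 < v_5 and write every simplex with vertices in increasing order. Then dim K = 2 and the simplices of K are:

  0-simplices (6): [v_0], [v_1], [v_2], [v_3], [v_4], [v_5]
  1-simplices (12): [v_0,v_1], [v_0,v_3], [v_0,v_4], [v_0,v_5], [v_1,v_2], [v_1,v_3], [v_1,v_4], [v_2,v_3], [v_2,v_4], [v_2,v_5], [v_3,v_5], [v_4,v_5]
  2-simplices (8): [v_0,v_1,v_3], [v_0,v_1,v_4], [v_0,v_3,v_5], [v_0,v_4,v_5], [v_1,v_2,v_3], [v_1,v_2,v_4], [v_2,v_3,v_5], [v_2,v_4,v_5]

Hence C_0 ≅ Z^6, C_1 ≅ Z^12, C_2 ≅ Z^8.

∂_1: C_1 → C_0 is given by ∂[p,q] = [q] − [p]. For instance
  ∂[v_2,v_3] = [v_3] − [v_2].
This gives a 6×12 integer matrix of rank 5; reducing to Smith normal form yields diagonal entries (1,1,1,1,1).

∂_2: C_2 → C_1 acts by ∂[p,q,r] = [q,r] − [p,r] + [p,q]. For instance
  ∂[v_2,v_3,v_5] = [v_3,v_5] − [v_2,v_5] + [v_2,v_3],
  ∂[v_1,v_2,v_4] = [v_2,v_4] − [v_1,v_4] + [v_1,v_2].
This gives a 12×8 integer matrix of rank 7; reducing to Smith normal form yields diagonal entries (1,1,1,1,1,1,1).

Now H_k = ker ∂_k / im ∂_{k+1}, so:

  H_0: rank C_0 − rank ∂_1 = 6 − 5 = 1, and the invariant factors of ∂_1 are all 1, so H_0 = Z.
  H_1: rank ker ∂_1 − rank ∂_2 = (12 − 5) − 7 = 0, and the invariant factors of ∂_2 are all 1, so H_1 = 0.
  H_2: rank ker ∂_2 − rank ∂_3 = (8 − 7) − 0 = 1, and there is no ∂_3, so H_2 = Z.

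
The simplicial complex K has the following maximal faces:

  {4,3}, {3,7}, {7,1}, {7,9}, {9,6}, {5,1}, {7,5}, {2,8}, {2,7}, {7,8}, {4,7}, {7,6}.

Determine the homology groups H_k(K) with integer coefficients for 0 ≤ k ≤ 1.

Fix the vertex order 1 < 2 < 3 < 4 < 5 < 6 < 7 < 8 < 9 and write every simplex with vertices in increasing order. Then dim K = 1 and the simplices of K are:

  0-simplices (9): [1], [2], [3], [4], [5], [6], [7], [8], [9]
  1-simplices (12): [1,5], [1,7], [2,7], [2,8], [3,4], [3,7], [4,7], [5,7], [6,7], [6,9], [7,8], [7,9]

giving chain groups C_0 ≅ Z^9, C_1 ≅ Z^12.

∂_1: C_1 → C_0 sends each edge [p,q] (with p < q) to q − p. For instance
  ∂[3,7] = [7] − [3].
The 9×12 boundary matrix has rank 8 and Smith normal form diag(1,1,1,1,1,1,1,1).

From H_k ≅ ker(∂_k) / im(∂_{k+1}) we obtain:

  H_0: rank C_0 − rank ∂_1 = 9 − 8 = 1, and the invariant factors of ∂_1 are all 1, so H_0 ≅ Z.
  H_1: rank ker ∂_1 − rank ∂_2 = (12 − 8) − 0 = 4, and there is no ∂_2, so H_1 ≅ Z^4.

(K is a triangulation of a wedge of 4 circles.)

H_0 = Z,  H_1 = Z^4.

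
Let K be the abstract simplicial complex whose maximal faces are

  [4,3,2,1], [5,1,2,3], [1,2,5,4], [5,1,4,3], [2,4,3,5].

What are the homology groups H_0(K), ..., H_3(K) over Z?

Order the vertices as 1 < 2 < 3 < 4 < 5. Listing each simplex with vertices in this order, K has dimension 3 with simplices:

  0-simplices (5): [1], [2], [3], [4], [5]
  1-simplices (10): [1,2], [1,3], [1,4], [1,5], [2,3], [2,4], [2,5], [3,4], [3,5], [4,5]
  2-simplices (10): [1,2,3], [1,2,4], [1,2,5], [1,3,4], [1,3,5], [1,4,5], [2,3,4], [2,3,5], [2,4,5], [3,4,5]
  3-simplices (5): [1,2,3,4], [1,2,3,5], [1,2,4,5], [1,3,4,5], [2,3,4,5]

Hence C_0 ≅ Z^5, C_1 ≅ Z^10, C_2 ≅ Z^10, C_3 ≅ Z^5.

Boundary ∂_1: C_1 → C_0 is given by ∂[p,q] = [q] − [p]. For instance
  ∂[3,5] = [5] − [3].
The 5×10 boundary matrix has rank 4 and Smith normal form diag(1,1,1,1).

The boundary map ∂_2: C_2 → C_1 acts by ∂[p,q,r] = [q,r] − [p,r] + [p,q]. For instance
  ∂[3,4,5] = [4,5] − [3,5] + [3,4],
  ∂[1,3,5] = [3,5] − [1,5] + [1,3].
The resulting 10×10 matrix has rank 6, and its Smith normal form has invariant factors (1,1,1,1,1,1).

∂_3: C_3 → C_2 sends each 3-simplex σ to the alternating sum Σ_i (−1)^i (σ with its i-th vertex removed). For instance
  ∂[2,3,4,5] = [3,4,5] − [2,4,5] + [2,3,5] − [2,3,4],
  ∂[1,3,4,5] = [3,4,5] − [1,4,5] + [1,3,5] − [1,3,4].
The resulting 10×5 matrix has rank 4, and its Smith normal form has invariant factors (1,1,1,1).

From H_k ≅ ker(∂_k) / im(∂_{k+1}) we obtain:

  H_0: rank C_0 − rank ∂_1 = 5 − 4 = 1, and the invariant factors of ∂_1 are all 1, so H_0 = Z.
  H_1: rank ker ∂_1 − rank ∂_2 = (10 − 4) − 6 = 0, and the invariant factors of ∂_2 are all 1, so H_1 = 0.
  H_2: rank ker ∂_2 − rank ∂_3 = (10 − 6) − 4 = 0, and the invariant factors of ∂_3 are all 1, so H_2 = 0.
  H_3: rank ker ∂_3 − rank ∂_4 = (5 − 4) − 0 = 1, and there is no ∂_4, so H_3 = Z.

As a check, the Euler characteristic is 5 − 10 + 10 − 5 = 0, which agrees with 1 − 0 + 0 − 1 = 0.
(K is a triangulation of the 3-sphere S^3.)

H_0 ≅ Z,  H_1 = 0,  H_2 = 0,  H_3 ≅ Z.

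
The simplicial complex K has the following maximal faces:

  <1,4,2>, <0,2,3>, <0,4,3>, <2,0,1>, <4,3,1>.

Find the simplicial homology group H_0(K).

H_0 ≅ Z.

We work with the vertex ordering 0 < 1 < 2 < 3 < 4. The simplices of K, each written with vertices in increasing order, are:

  0-simplices (5): [0], [1], [2], [3], [4]
  1-simplices (10): [0,1], [0,2], [0,3], [0,4], [1,2], [1,3], [1,4], [2,3], [2,4], [3,4]
  2-simplices (5): [0,1,2], [0,2,3], [0,3,4], [1,2,4], [1,3,4]

so the chain groups are C_0 ≅ Z^5, C_1 ≅ Z^10, C_2 ≅ Z^5.

The boundary map ∂_1: C_1 → C_0 is given by ∂[p,q] = [q] − [p]. For instance
  ∂[0,3] = [3] − [0].
This gives a 5×10 integer matrix of rank 4; reducing to Smith normal form yields diagonal entries (1,1,1,1).

Boundary ∂_2: C_2 → C_1 maps a triangle to the signed sum of its edges. For instance
  ∂[0,2,3] = [2,3] − [0,3] + [0,2],
  ∂[1,3,4] = [3,4] − [1,4] + [1,3].
The 10×5 boundary matrix has rank 5 and Smith normal form diag(1,1,1,1,1).

Computing H_k = (kernel of ∂_k) / (image of ∂_{k+1}):

  H_0: rank C_0 − rank ∂_1 = 5 − 4 = 1, and the invariant factors of ∂_1 are all 1, so H_0 ≅ Z.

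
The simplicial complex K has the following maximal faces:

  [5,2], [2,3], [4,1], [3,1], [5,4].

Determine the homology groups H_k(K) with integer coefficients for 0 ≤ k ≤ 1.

Order the vertices as 1 < 2 < 3 < 4 < 5. Listing each simplex with vertices in this order, K has dimension 1 with simplices:

  0-simplices (5): [1], [2], [3], [4], [5]
  1-simplices (5): [1,3], [1,4], [2,3], [2,5], [4,5]

Hence C_0 ≅ Z^5, C_1 ≅ Z^5.

Boundary ∂_1: C_1 → C_0 is given by ∂[p,q] = [q] − [p]. For instance
  ∂[2,3] = [3] − [2].
The resulting 5×5 matrix has rank 4, and its Smith normal form has invariant factors (1,1,1,1).

Reading off H_k = ker ∂_k / im ∂_{k+1}:

  H_0: rank C_0 − rank ∂_1 = 5 − 4 = 1, and the invariant factors of ∂_1 are all 1, so H_0 = Z.
  H_1: rank ker ∂_1 − rank ∂_2 = (5 − 4) − 0 = 1, and there is no ∂_2, so H_1 = Z.

(K is a triangulation of the circle S^1.)

H_0 = Z,  H_1 = Z.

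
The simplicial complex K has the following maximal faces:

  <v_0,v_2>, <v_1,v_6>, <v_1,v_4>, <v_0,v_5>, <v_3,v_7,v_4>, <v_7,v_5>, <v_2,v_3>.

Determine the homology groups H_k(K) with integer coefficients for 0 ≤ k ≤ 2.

H_0 = Z,  H_1 = Z,  H_2 = 0.

K has 8 vertices, 9 edges, 1 triangle.
rank ∂_0 = 0, rank ∂_1 = 7 ⇒ b_0 = 8 − 0 − 7 = 1; all invariant factors of ∂_1 are 1 so no torsion. So H_0 ≅ Z.
rank ∂_1 = 7, rank ∂_2 = 1 ⇒ b_1 = 9 − 7 − 1 = 1; all invariant factors of ∂_2 are 1 so no torsion. So H_1 ≅ Z.
rank ∂_2 = 1, rank ∂_3 = 0 ⇒ b_2 = 1 − 1 − 0 = 0. So H_2 ≅ 0.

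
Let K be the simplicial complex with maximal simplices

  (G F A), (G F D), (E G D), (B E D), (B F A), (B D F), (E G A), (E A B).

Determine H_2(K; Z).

H_2 ≅ Z.

Fix the vertex order A < B < D < E < F < G and write every simplex with vertices in increasing order. Then dim K = 2 and the simplices of K are:

  0-simplices (6): A, B, D, E, F, G
  1-simplices (12): AB, AE, AF, AG, BD, BE, BF, DE, DF, DG, EG, FG
  2-simplices (8): ABE, ABF, AEG, AFG, BDE, BDF, DEG, DFG

giving chain groups C_0 ≅ Z^6, C_1 ≅ Z^12, C_2 ≅ Z^8.

Boundary ∂_1: C_1 → C_0 maps an edge to its endpoints' difference, ∂[p,q] = q − p. For instance
  ∂AG = G − A.
As a 6×12 matrix over Z this has rank 5, with invariant factors (1,1,1,1,1).

The boundary map ∂_2: C_2 → C_1 maps a triangle to the signed sum of its edges. For instance
  ∂ABE = BE − AE + AB,
  ∂DEG = EG − DG + DE.
The resulting 12×8 matrix has rank 7, and its Smith normal form has invariant factors (1,1,1,1,1,1,1).

Reading off H_k = ker ∂_k / im ∂_{k+1}:

  H_2: rank ker ∂_2 − rank ∂_3 = (8 − 7) − 0 = 1, and there is no ∂_3, so H_2 = Z.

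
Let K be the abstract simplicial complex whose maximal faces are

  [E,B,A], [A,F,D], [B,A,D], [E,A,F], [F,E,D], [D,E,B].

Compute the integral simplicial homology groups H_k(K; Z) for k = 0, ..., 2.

Order the vertices as A < B < D < E < F. Listing each simplex with vertices in this order, K has dimension 2 with simplices:

  0-simplices (5): A, B, D, E, F
  1-simplices (9): AB, AD, AE, AF, BD, BE, DE, DF, EF
  2-simplices (6): ABD, ABE, ADF, AEF, BDE, DEF

so the chain groups are C_0 ≅ Z^5, C_1 ≅ Z^9, C_2 ≅ Z^6.

The boundary map ∂_1: C_1 → C_0 is given by ∂[p,q] = [q] − [p].
As a 5×9 matrix over Z this has rank 4, with invariant factors (1,1,1,1).

Boundary ∂_2: C_2 → C_1 acts by ∂[p,q,r] = [q,r] − [p,r] + [p,q]. For instance
  ∂ABE = BE − AE + AB,
  ∂BDE = DE − BE + BD.
The 9×6 boundary matrix has rank 5 and Smith normal form diag(1,1,1,1,1).

Now H_k = ker ∂_k / im ∂_{k+1}, so:

  H_0: rank C_0 − rank ∂_1 = 5 − 4 = 1, and the invariant factors of ∂_1 are all 1, so H_0 = Z.
  H_1: rank ker ∂_1 − rank ∂_2 = (9 − 4) − 5 = 0, and the invariant factors of ∂_2 are all 1, so H_1 = 0.
  H_2: rank ker ∂_2 − rank ∂_3 = (6 − 5) − 0 = 1, and there is no ∂_3, so H_2 = Z.

H_0 = Z,  H_1 = 0,  H_2 = Z.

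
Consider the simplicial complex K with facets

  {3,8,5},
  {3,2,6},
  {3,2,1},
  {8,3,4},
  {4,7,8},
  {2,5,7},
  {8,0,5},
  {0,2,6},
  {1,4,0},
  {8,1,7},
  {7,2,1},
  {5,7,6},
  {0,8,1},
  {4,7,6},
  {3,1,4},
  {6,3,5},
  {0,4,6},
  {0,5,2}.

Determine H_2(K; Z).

H_2 = 0.

Take the total order 0 < 1 < 2 < 3 < 4 < 5 < 6 < 7 < 8 on the vertex set. Then K (dimension 2) consists of the simplices:

  0-simplices (9): [0], [1], [2], [3], [4], [5], [6], [7], [8]
  1-simplices (27): (27 of them)
  2-simplices (18): [0,1,4], [0,1,8], [0,2,5], [0,2,6], [0,4,6], [0,5,8], [1,2,3], [1,2,7], [1,3,4], [1,7,8], [2,3,6], [2,5,7], [3,4,8], [3,5,6], [3,5,8], [4,6,7], [4,7,8], [5,6,7]

Hence C_0 ≅ Z^9, C_1 ≅ Z^27, C_2 ≅ Z^18.

The boundary map ∂_1: C_1 → C_0 maps an edge to its endpoints' difference, ∂[p,q] = q − p.
This gives a 9×27 integer matrix of rank 8; reducing to Smith normal form yields diagonal entries (1,1,1,1,1,1,1,1).

Boundary ∂_2: C_2 → C_1 acts by ∂[p,q,r] = [q,r] − [p,r] + [p,q]. For instance
  ∂[4,7,8] = [7,8] − [4,8] + [4,7],
  ∂[0,2,6] = [2,6] − [0,6] + [0,2].
The 27×18 boundary matrix has rank 18 and Smith normal form diag(1,1,1,1,1,1,1,1,1,1,1,1,1,1,1,1,1,2).

From H_k ≅ ker(∂_k) / im(∂_{k+1}) we obtain:

  H_2: rank ker ∂_2 − rank ∂_3 = (18 − 18) − 0 = 0, and there is no ∂_3, so H_2 = 0.

(K is a triangulation of the Klein bottle.)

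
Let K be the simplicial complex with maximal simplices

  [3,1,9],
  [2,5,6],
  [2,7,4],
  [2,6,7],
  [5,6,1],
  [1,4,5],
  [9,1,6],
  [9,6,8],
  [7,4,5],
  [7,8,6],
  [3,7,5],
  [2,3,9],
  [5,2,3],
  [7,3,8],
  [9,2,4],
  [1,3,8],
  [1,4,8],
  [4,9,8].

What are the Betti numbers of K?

b_0 = 1, b_1 = 1, b_2 = 0.

K has 9 vertices, 27 edges, 18 triangles.
rank ∂_0 = 0, rank ∂_1 = 8 ⇒ b_0 = 9 − 0 − 8 = 1; all invariant factors of ∂_1 are 1 so no torsion. So H_0 = Z.
rank ∂_1 = 8, rank ∂_2 = 18 ⇒ b_1 = 27 − 8 − 18 = 1; ∂_2 has invariant factor(s) [2] giving torsion. So H_1 = Z × Z/2.
rank ∂_2 = 18, rank ∂_3 = 0 ⇒ b_2 = 18 − 18 − 0 = 0. So H_2 = 0.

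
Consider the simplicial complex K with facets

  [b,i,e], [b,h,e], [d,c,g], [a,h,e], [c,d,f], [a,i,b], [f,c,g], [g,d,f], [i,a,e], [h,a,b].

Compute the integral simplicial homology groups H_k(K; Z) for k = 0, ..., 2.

H_0 = Z^2,  H_1 = 0,  H_2 = Z^2.

Fix the vertex order a < b < c < d < e < f < g < h < i and write every simplex with vertices in increasing order. Then dim K = 2 and the simplices of K are:

  0-simplices (9): a, b, c, d, e, f, g, h, i
  1-simplices (15): ab, ae, ah, ai, be, bh, bi, cd, cf, cg, df, dg, eh, ei, fg
  2-simplices (10): abh, abi, aeh, aei, beh, bei, cdf, cdg, cfg, dfg

so the chain groups are C_0 ≅ Z^9, C_1 ≅ Z^15, C_2 ≅ Z^10.

The boundary map ∂_1: C_1 → C_0 sends each edge [p,q] (with p < q) to q − p.
The 9×15 boundary matrix has rank 7 and Smith normal form diag(1,1,1,1,1,1,1).

∂_2: C_2 → C_1 sends each 2-simplex [p,q,r] to [q,r] − [p,r] + [p,q]. For instance
  ∂cfg = fg − cg + cf,
  ∂beh = eh − bh + be.
This gives a 15×10 integer matrix of rank 8; reducing to Smith normal form yields diagonal entries (1,1,1,1,1,1,1,1).

Computing H_k = (kernel of ∂_k) / (image of ∂_{k+1}):

  H_0: rank C_0 − rank ∂_1 = 9 − 7 = 2, and the invariant factors of ∂_1 are all 1, so H_0 ≅ Z^2.
  H_1: rank ker ∂_1 − rank ∂_2 = (15 − 7) − 8 = 0, and the invariant factors of ∂_2 are all 1, so H_1 ≅ 0.
  H_2: rank ker ∂_2 − rank ∂_3 = (10 − 8) − 0 = 2, and there is no ∂_3, so H_2 ≅ Z^2.

(K is a triangulation of the disjoint union of the 2-sphere S^2 and the 2-sphere S^2.)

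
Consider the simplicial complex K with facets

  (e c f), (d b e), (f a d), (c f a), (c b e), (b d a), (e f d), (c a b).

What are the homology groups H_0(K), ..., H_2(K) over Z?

Take the total order a < b < c < d < e < f on the vertex set. Then K (dimension 2) consists of the simplices:

  0-simplices (6): a, b, c, d, e, f
  1-simplices (12): ab, ac, ad, af, bc, bd, be, ce, cf, de, df, ef
  2-simplices (8): abc, abd, acf, adf, bce, bde, cef, def

so the chain groups are C_0 ≅ Z^6, C_1 ≅ Z^12, C_2 ≅ Z^8.

∂_1: C_1 → C_0 maps an edge to its endpoints' difference, ∂[p,q] = q − p.
As a 6×12 matrix over Z this has rank 5, with invariant factors (1,1,1,1,1).

Boundary ∂_2: C_2 → C_1 sends each 2-simplex [p,q,r] to [q,r] − [p,r] + [p,q]. For instance
  ∂def = ef − df + de,
  ∂abd = bd − ad + ab.
This gives a 12×8 integer matrix of rank 7; reducing to Smith normal form yields diagonal entries (1,1,1,1,1,1,1).

Now H_k = ker ∂_k / im ∂_{k+1}, so:

  H_0: rank C_0 − rank ∂_1 = 6 − 5 = 1, and the invariant factors of ∂_1 are all 1, so H_0 ≅ Z.
  H_1: rank ker ∂_1 − rank ∂_2 = (12 − 5) − 7 = 0, and the invariant factors of ∂_2 are all 1, so H_1 ≅ 0.
  H_2: rank ker ∂_2 − rank ∂_3 = (8 − 7) − 0 = 1, and there is no ∂_3, so H_2 ≅ Z.

As a check, the Euler characteristic is 6 − 12 + 8 = 2, which agrees with 1 − 0 + 1 = 2.

H_0 ≅ Z,  H_1 = 0,  H_2 ≅ Z.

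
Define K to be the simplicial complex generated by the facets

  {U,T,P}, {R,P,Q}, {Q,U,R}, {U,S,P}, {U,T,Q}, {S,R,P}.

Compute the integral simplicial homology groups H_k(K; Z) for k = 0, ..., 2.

Fix the vertex order P < Q < R < S < T < U and write every simplex with vertices in increasing order. Then dim K = 2 and the simplices of K are:

  0-simplices (6): P, Q, R, S, T, U
  1-simplices (12): PQ, PR, PS, PT, PU, QR, QT, QU, RS, RU, SU, TU
  2-simplices (6): PQR, PRS, PSU, PTU, QRU, QTU

so the chain groups are C_0 ≅ Z^6, C_1 ≅ Z^12, C_2 ≅ Z^6.

Boundary ∂_1: C_1 → C_0 maps an edge to its endpoints' difference, ∂[p,q] = q − p. For instance
  ∂QR = R − Q.
The 6×12 boundary matrix has rank 5 and Smith normal form diag(1,1,1,1,1).

The boundary map ∂_2: C_2 → C_1 maps a triangle to the signed sum of its edges. For instance
  ∂PSU = SU − PU + PS,
  ∂PTU = TU − PU + PT.
As a 12×6 matrix over Z this has rank 6, with invariant factors (1,1,1,1,1,1).

Reading off H_k = ker ∂_k / im ∂_{k+1}:

  H_0: rank C_0 − rank ∂_1 = 6 − 5 = 1, and the invariant factors of ∂_1 are all 1, so H_0 = Z.
  H_1: rank ker ∂_1 − rank ∂_2 = (12 − 5) − 6 = 1, and the invariant factors of ∂_2 are all 1, so H_1 = Z.
  H_2: rank ker ∂_2 − rank ∂_3 = (6 − 6) − 0 = 0, and there is no ∂_3, so H_2 = 0.

H_0 = Z,  H_1 = Z,  H_2 = 0.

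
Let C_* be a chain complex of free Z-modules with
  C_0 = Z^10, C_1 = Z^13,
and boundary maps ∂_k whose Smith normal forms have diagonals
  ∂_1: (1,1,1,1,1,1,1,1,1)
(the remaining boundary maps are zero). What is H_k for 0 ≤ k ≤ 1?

H_0 = Z,  H_1 = Z^4.

H_0: b_0 = 10 − 0 − 9 = 1; torsion from ∂_1 factors > 1: none. So H_0 = Z.
H_1: b_1 = 13 − 9 − 0 = 4; torsion from ∂_2 factors > 1: none. So H_1 = Z^4.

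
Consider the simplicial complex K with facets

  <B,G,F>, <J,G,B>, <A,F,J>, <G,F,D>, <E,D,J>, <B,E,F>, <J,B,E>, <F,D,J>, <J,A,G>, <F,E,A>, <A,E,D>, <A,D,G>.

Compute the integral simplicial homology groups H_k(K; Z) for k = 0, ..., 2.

Order the vertices as A < B < D < E < F < G < J. Listing each simplex with vertices in this order, K has dimension 2 with simplices:

  0-simplices (7): A, B, D, E, F, G, J
  1-simplices (18): AD, AE, AF, AG, AJ, BE, BF, BG, BJ, DE, DF, DG, DJ, EF, EJ, FG, FJ, GJ
  2-simplices (12): ADE, ADG, AEF, AFJ, AGJ, BEF, BEJ, BFG, BGJ, DEJ, DFG, DFJ

Hence C_0 ≅ Z^7, C_1 ≅ Z^18, C_2 ≅ Z^12.

Boundary ∂_1: C_1 → C_0 sends each edge [p,q] (with p < q) to q − p. For instance
  ∂AJ = J − A.
As a 7×18 matrix over Z this has rank 6, with invariant factors (1,1,1,1,1,1).

The boundary map ∂_2: C_2 → C_1 maps a triangle to the signed sum of its edges. For instance
  ∂ADE = DE − AE + AD,
  ∂DFG = FG − DG + DF.
The 18×12 boundary matrix has rank 12 and Smith normal form diag(1,1,1,1,1,1,1,1,1,1,1,2).

Reading off H_k = ker ∂_k / im ∂_{k+1}:

  H_0: rank C_0 − rank ∂_1 = 7 − 6 = 1, and the invariant factors of ∂_1 are all 1, so H_0 = Z.
  H_1: rank ker ∂_1 − rank ∂_2 = (18 − 6) − 12 = 0, and ∂_2 has invariant factor 2 > 1, so H_1 = Z/2.
  H_2: rank ker ∂_2 − rank ∂_3 = (12 − 12) − 0 = 0, and there is no ∂_3, so H_2 = 0.

H_0 = Z,  H_1 = Z/2,  H_2 = 0.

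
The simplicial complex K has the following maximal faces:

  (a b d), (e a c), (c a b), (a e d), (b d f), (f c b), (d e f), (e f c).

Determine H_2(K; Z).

H_2 ≅ Z.

Fix the vertex order a < b < c < d < e < f and write every simplex with vertices in increasing order. Then dim K = 2 and the simplices of K are:

  0-simplices (6): a, b, c, d, e, f
  1-simplices (12): ab, ac, ad, ae, bc, bd, bf, ce, cf, de, df, ef
  2-simplices (8): abc, abd, ace, ade, bcf, bdf, cef, def

so the chain groups are C_0 ≅ Z^6, C_1 ≅ Z^12, C_2 ≅ Z^8.

∂_1: C_1 → C_0 is given by ∂[p,q] = [q] − [p]. For instance
  ∂ac = c − a.
The 6×12 boundary matrix has rank 5 and Smith normal form diag(1,1,1,1,1).

Boundary ∂_2: C_2 → C_1 acts by ∂[p,q,r] = [q,r] − [p,r] + [p,q]. For instance
  ∂ade = de − ae + ad,
  ∂def = ef − df + de.
The 12×8 boundary matrix has rank 7 and Smith normal form diag(1,1,1,1,1,1,1).

Reading off H_k = ker ∂_k / im ∂_{k+1}:

  H_2: rank ker ∂_2 − rank ∂_3 = (8 − 7) − 0 = 1, and there is no ∂_3, so H_2 = Z.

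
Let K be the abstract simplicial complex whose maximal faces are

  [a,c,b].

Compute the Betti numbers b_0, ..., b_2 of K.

Fix the vertex order a < b < c and write every simplex with vertices in increasing order. Then dim K = 2 and the simplices of K are:

  0-simplices (3): a, b, c
  1-simplices (3): ab, ac, bc
  2-simplices (1): abc

so the chain groups are C_0 ≅ Z^3, C_1 ≅ Z^3, C_2 ≅ Z^1.

The boundary map ∂_1: C_1 → C_0 sends each edge [p,q] (with p < q) to q − p. For instance
  ∂ab = b − a.
This gives a 3×3 integer matrix of rank 2; reducing to Smith normal form yields diagonal entries (1,1).

Boundary ∂_2: C_2 → C_1 acts by ∂[p,q,r] = [q,r] − [p,r] + [p,q]. For instance
  ∂abc = bc − ac + ab.
The 3×1 boundary matrix has rank 1 and Smith normal form diag(1).

Reading off H_k = ker ∂_k / im ∂_{k+1}:

  H_0: rank C_0 − rank ∂_1 = 3 − 2 = 1, and the invariant factors of ∂_1 are all 1, so H_0 = Z.
  H_1: rank ker ∂_1 − rank ∂_2 = (3 − 2) − 1 = 0, and the invariant factors of ∂_2 are all 1, so H_1 = 0.
  H_2: rank ker ∂_2 − rank ∂_3 = (1 − 1) − 0 = 0, and there is no ∂_3, so H_2 = 0.

Hence the Betti numbers are b_0 = 1, b_1 = 0, b_2 = 0.

b_0 = 1, b_1 = 0, b_2 = 0.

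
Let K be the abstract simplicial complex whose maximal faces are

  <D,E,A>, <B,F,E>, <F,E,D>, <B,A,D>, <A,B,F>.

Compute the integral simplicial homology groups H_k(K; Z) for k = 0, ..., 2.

Take the total order A < B < D < E < F on the vertex set. Then K (dimension 2) consists of the simplices:

  0-simplices (5): A, B, D, E, F
  1-simplices (10): AB, AD, AE, AF, BD, BE, BF, DE, DF, EF
  2-simplices (5): ABD, ABF, ADE, BEF, DEF

Hence C_0 ≅ Z^5, C_1 ≅ Z^10, C_2 ≅ Z^5.

Boundary ∂_1: C_1 → C_0 sends each edge [p,q] (with p < q) to q − p. For instance
  ∂AF = F − A.
The resulting 5×10 matrix has rank 4, and its Smith normal form has invariant factors (1,1,1,1).

∂_2: C_2 → C_1 sends each 2-simplex [p,q,r] to [q,r] − [p,r] + [p,q]. For instance
  ∂ABF = BF − AF + AB,
  ∂BEF = EF − BF + BE.
The resulting 10×5 matrix has rank 5, and its Smith normal form has invariant factors (1,1,1,1,1).

Reading off H_k = ker ∂_k / im ∂_{k+1}:

  H_0: rank C_0 − rank ∂_1 = 5 − 4 = 1, and the invariant factors of ∂_1 are all 1, so H_0 ≅ Z.
  H_1: rank ker ∂_1 − rank ∂_2 = (10 − 4) − 5 = 1, and the invariant factors of ∂_2 are all 1, so H_1 ≅ Z.
  H_2: rank ker ∂_2 − rank ∂_3 = (5 − 5) − 0 = 0, and there is no ∂_3, so H_2 ≅ 0.

H_0 ≅ Z,  H_1 ≅ Z,  H_2 = 0.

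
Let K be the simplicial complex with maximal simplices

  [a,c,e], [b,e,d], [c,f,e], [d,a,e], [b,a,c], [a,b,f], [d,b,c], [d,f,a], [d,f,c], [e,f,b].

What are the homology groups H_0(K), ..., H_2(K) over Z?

Fix the vertex order a < b < c < d < e < f and write every simplex with vertices in increasing order. Then dim K = 2 and the simplices of K are:

  0-simplices (6): a, b, c, d, e, f
  1-simplices (15): ab, ac, ad, ae, af, bc, bd, be, bf, cd, ce, cf, de, df, ef
  2-simplices (10): abc, abf, ace, ade, adf, bcd, bde, bef, cdf, cef

so the chain groups are C_0 ≅ Z^6, C_1 ≅ Z^15, C_2 ≅ Z^10.

∂_1: C_1 → C_0 sends each edge [p,q] (with p < q) to q − p.
The 6×15 boundary matrix has rank 5 and Smith normal form diag(1,1,1,1,1).

The boundary map ∂_2: C_2 → C_1 maps a triangle to the signed sum of its edges. For instance
  ∂cef = ef − cf + ce,
  ∂cdf = df − cf + cd.
The 15×10 boundary matrix has rank 10 and Smith normal form diag(1,1,1,1,1,1,1,1,1,2).

Computing H_k = (kernel of ∂_k) / (image of ∂_{k+1}):

  H_0: rank C_0 − rank ∂_1 = 6 − 5 = 1, and the invariant factors of ∂_1 are all 1, so H_0 = Z.
  H_1: rank ker ∂_1 − rank ∂_2 = (15 − 5) − 10 = 0, and ∂_2 has invariant factor 2 > 1, so H_1 = Z/2.
  H_2: rank ker ∂_2 − rank ∂_3 = (10 − 10) − 0 = 0, and there is no ∂_3, so H_2 = 0.

As a check, the Euler characteristic is 6 − 15 + 10 = 1, which agrees with 1 − 0 + 0 = 1.
(K is a triangulation of the real projective plane RP^2.)

H_0 ≅ Z,  H_1 ≅ Z/2,  H_2 = 0.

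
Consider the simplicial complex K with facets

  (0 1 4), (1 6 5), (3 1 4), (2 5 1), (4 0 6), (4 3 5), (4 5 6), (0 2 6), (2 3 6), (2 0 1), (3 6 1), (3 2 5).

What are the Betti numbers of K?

b_0 = 1, b_1 = 0, b_2 = 0.

Order the vertices as 0 < 1 < 2 < 3 < 4 < 5 < 6. Listing each simplex with vertices in this order, K has dimension 2 with simplices:

  0-simplices (7): [0], [1], [2], [3], [4], [5], [6]
  1-simplices (18): [0,1], [0,2], [0,4], [0,6], [1,2], [1,3], [1,4], [1,5], [1,6], [2,3], [2,5], [2,6], [3,4], [3,5], [3,6], [4,5], [4,6], [5,6]
  2-simplices (12): [0,1,2], [0,1,4], [0,2,6], [0,4,6], [1,2,5], [1,3,4], [1,3,6], [1,5,6], [2,3,5], [2,3,6], [3,4,5], [4,5,6]

Hence C_0 ≅ Z^7, C_1 ≅ Z^18, C_2 ≅ Z^12.

Boundary ∂_1: C_1 → C_0 is given by ∂[p,q] = [q] − [p].
The 7×18 boundary matrix has rank 6 and Smith normal form diag(1,1,1,1,1,1).

∂_2: C_2 → C_1 acts by ∂[p,q,r] = [q,r] − [p,r] + [p,q]. For instance
  ∂[0,1,4] = [1,4] − [0,4] + [0,1],
  ∂[0,4,6] = [4,6] − [0,6] + [0,4].
The 18×12 boundary matrix has rank 12 and Smith normal form diag(1,1,1,1,1,1,1,1,1,1,1,2).

From H_k ≅ ker(∂_k) / im(∂_{k+1}) we obtain:

  H_0: rank C_0 − rank ∂_1 = 7 − 6 = 1, and the invariant factors of ∂_1 are all 1, so H_0 = Z.
  H_1: rank ker ∂_1 − rank ∂_2 = (18 − 6) − 12 = 0, and ∂_2 has invariant factor 2 > 1, so H_1 = Z_2.
  H_2: rank ker ∂_2 − rank ∂_3 = (12 − 12) − 0 = 0, and there is no ∂_3, so H_2 = 0.

Hence the Betti numbers are b_0 = 1, b_1 = 0, b_2 = 0.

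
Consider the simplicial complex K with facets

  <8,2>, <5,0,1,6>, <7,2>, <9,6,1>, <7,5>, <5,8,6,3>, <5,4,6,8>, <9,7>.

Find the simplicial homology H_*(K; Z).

H_0 = Z,  H_1 = Z^2,  H_2 = 0,  H_3 = 0.

Fix the vertex order 0 < 1 < 2 < 3 < 4 < 5 < 6 < 7 < 8 < 9 and write every simplex with vertices in increasing order. Then dim K = 3 and the simplices of K are:

  0-simplices (10): [0], [1], [2], [3], [4], [5], [6], [7], [8], [9]
  1-simplices (20): [0,1], [0,5], [0,6], [1,5], [1,6], [1,9], [2,7], [2,8], [3,5], [3,6], [3,8], [4,5], [4,6], [4,8], [5,6], [5,7], [5,8], [6,8], [6,9], [7,9]
  2-simplices (12): [0,1,5], [0,1,6], [0,5,6], [1,5,6], [1,6,9], [3,5,6], [3,5,8], [3,6,8], [4,5,6], [4,5,8], [4,6,8], [5,6,8]
  3-simplices (3): [0,1,5,6], [3,5,6,8], [4,5,6,8]

Hence C_0 ≅ Z^10, C_1 ≅ Z^20, C_2 ≅ Z^12, C_3 ≅ Z^3.

Boundary ∂_1: C_1 → C_0 sends each edge [p,q] (with p < q) to q − p.
As a 10×20 matrix over Z this has rank 9, with invariant factors (1,1,1,1,1,1,1,1,1).

The boundary map ∂_2: C_2 → C_1 maps a triangle to the signed sum of its edges. For instance
  ∂[3,5,6] = [5,6] − [3,6] + [3,5],
  ∂[3,6,8] = [6,8] − [3,8] + [3,6].
The resulting 20×12 matrix has rank 9, and its Smith normal form has invariant factors (1,1,1,1,1,1,1,1,1).

∂_3: C_3 → C_2 sends each 3-simplex σ to the alternating sum Σ_i (−1)^i (σ with its i-th vertex removed). For instance
  ∂[3,5,6,8] = [5,6,8] − [3,6,8] + [3,5,8] − [3,5,6],
  ∂[4,5,6,8] = [5,6,8] − [4,6,8] + [4,5,8] − [4,5,6].
The 12×3 boundary matrix has rank 3 and Smith normal form diag(1,1,1).

Computing H_k = (kernel of ∂_k) / (image of ∂_{k+1}):

  H_0: rank C_0 − rank ∂_1 = 10 − 9 = 1, and the invariant factors of ∂_1 are all 1, so H_0 ≅ Z.
  H_1: rank ker ∂_1 − rank ∂_2 = (20 − 9) − 9 = 2, and the invariant factors of ∂_2 are all 1, so H_1 ≅ Z^2.
  H_2: rank ker ∂_2 − rank ∂_3 = (12 − 9) − 3 = 0, and the invariant factors of ∂_3 are all 1, so H_2 ≅ 0.
  H_3: rank ker ∂_3 − rank ∂_4 = (3 − 3) − 0 = 0, and there is no ∂_4, so H_3 ≅ 0.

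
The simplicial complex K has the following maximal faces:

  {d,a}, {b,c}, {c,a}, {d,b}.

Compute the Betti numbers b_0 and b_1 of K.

b_0 = 1, b_1 = 1.

Fix the vertex order a < b < c < d and write every simplex with vertices in increasing order. Then dim K = 1 and the simplices of K are:

  0-simplices (4): a, b, c, d
  1-simplices (4): ac, ad, bc, bd

giving chain groups C_0 ≅ Z^4, C_1 ≅ Z^4.

Boundary ∂_1: C_1 → C_0 maps an edge to its endpoints' difference, ∂[p,q] = q − p.
The 4×4 boundary matrix has rank 3 and Smith normal form diag(1,1,1).

From H_k ≅ ker(∂_k) / im(∂_{k+1}) we obtain:

  H_0: rank C_0 − rank ∂_1 = 4 − 3 = 1, and the invariant factors of ∂_1 are all 1, so H_0 ≅ Z.
  H_1: rank ker ∂_1 − rank ∂_2 = (4 − 3) − 0 = 1, and there is no ∂_2, so H_1 ≅ Z.

As a check, the Euler characteristic is 4 − 4 = 0, which agrees with 1 − 1 = 0.

Hence the Betti numbers are b_0 = 1, b_1 = 1.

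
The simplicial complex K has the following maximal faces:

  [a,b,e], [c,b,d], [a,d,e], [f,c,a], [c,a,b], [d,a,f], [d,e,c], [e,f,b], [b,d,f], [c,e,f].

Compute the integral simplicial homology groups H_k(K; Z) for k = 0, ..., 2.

H_0 = Z,  H_1 = Z_2,  H_2 = 0.

Order the vertices as a < b < c < d < e < f. Listing each simplex with vertices in this order, K has dimension 2 with simplices:

  0-simplices (6): a, b, c, d, e, f
  1-simplices (15): ab, ac, ad, ae, af, bc, bd, be, bf, cd, ce, cf, de, df, ef
  2-simplices (10): abc, abe, acf, ade, adf, bcd, bdf, bef, cde, cef

so the chain groups are C_0 ≅ Z^6, C_1 ≅ Z^15, C_2 ≅ Z^10.

Boundary ∂_1: C_1 → C_0 maps an edge to its endpoints' difference, ∂[p,q] = q − p.
As a 6×15 matrix over Z this has rank 5, with invariant factors (1,1,1,1,1).

∂_2: C_2 → C_1 maps a triangle to the signed sum of its edges. For instance
  ∂bdf = df − bf + bd,
  ∂bcd = cd − bd + bc.
The resulting 15×10 matrix has rank 10, and its Smith normal form has invariant factors (1,1,1,1,1,1,1,1,1,2).

Now H_k = ker ∂_k / im ∂_{k+1}, so:

  H_0: rank C_0 − rank ∂_1 = 6 − 5 = 1, and the invariant factors of ∂_1 are all 1, so H_0 = Z.
  H_1: rank ker ∂_1 − rank ∂_2 = (15 − 5) − 10 = 0, and ∂_2 has invariant factor 2 > 1, so H_1 = Z_2.
  H_2: rank ker ∂_2 − rank ∂_3 = (10 − 10) − 0 = 0, and there is no ∂_3, so H_2 = 0.

(K is a triangulation of the real projective plane RP^2.)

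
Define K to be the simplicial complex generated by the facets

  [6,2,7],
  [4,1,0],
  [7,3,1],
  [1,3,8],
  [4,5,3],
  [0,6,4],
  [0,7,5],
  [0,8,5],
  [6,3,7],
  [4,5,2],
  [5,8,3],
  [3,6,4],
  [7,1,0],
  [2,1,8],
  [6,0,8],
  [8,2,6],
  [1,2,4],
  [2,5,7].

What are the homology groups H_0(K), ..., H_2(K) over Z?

K has 9 vertices, 27 edges, 18 triangles.
rank ∂_0 = 0, rank ∂_1 = 8 ⇒ b_0 = 9 − 0 − 8 = 1; all invariant factors of ∂_1 are 1 so no torsion. So H_0 = Z.
rank ∂_1 = 8, rank ∂_2 = 17 ⇒ b_1 = 27 − 8 − 17 = 2; all invariant factors of ∂_2 are 1 so no torsion. So H_1 = Z^2.
rank ∂_2 = 17, rank ∂_3 = 0 ⇒ b_2 = 18 − 17 − 0 = 1. So H_2 = Z.

H_0 ≅ Z,  H_1 ≅ Z^2,  H_2 ≅ Z.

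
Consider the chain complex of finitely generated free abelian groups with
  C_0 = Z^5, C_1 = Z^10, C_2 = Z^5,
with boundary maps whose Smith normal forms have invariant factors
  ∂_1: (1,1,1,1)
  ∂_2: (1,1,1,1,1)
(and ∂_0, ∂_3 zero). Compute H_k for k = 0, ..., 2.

H_0: b_0 = 5 − 0 − 4 = 1; torsion from ∂_1 factors > 1: none. So H_0 ≅ Z.
H_1: b_1 = 10 − 4 − 5 = 1; torsion from ∂_2 factors > 1: none. So H_1 ≅ Z.
H_2: b_2 = 5 − 5 − 0 = 0; torsion from ∂_3 factors > 1: none. So H_2 ≅ 0.

H_0 ≅ Z,  H_1 ≅ Z,  H_2 = 0.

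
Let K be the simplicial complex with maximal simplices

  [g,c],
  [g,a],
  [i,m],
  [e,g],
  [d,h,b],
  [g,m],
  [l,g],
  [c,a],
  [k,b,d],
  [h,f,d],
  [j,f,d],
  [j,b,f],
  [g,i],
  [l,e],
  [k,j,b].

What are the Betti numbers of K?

b_0 = 2, b_1 = 4, b_2 = 0.

Fix the vertex order a < b < c < d < e < f < g < h < i < j < k < l < m and write every simplex with vertices in increasing order. Then dim K = 2 and the simplices of K are:

  0-simplices (13): a, b, c, d, e, f, g, h, i, j, k, l, m
  1-simplices (21): ac, ag, bd, bf, bh, bj, bk, cg, df, dh, dj, dk, eg, el, fh, fj, gi, gl, gm, im, jk
  2-simplices (6): bdh, bdk, bfj, bjk, dfh, dfj

so the chain groups are C_0 ≅ Z^13, C_1 ≅ Z^21, C_2 ≅ Z^6.

Boundary ∂_1: C_1 → C_0 is given by ∂[p,q] = [q] − [p].
The resulting 13×21 matrix has rank 11, and its Smith normal form has invariant factors (1,1,1,1,1,1,1,1,1,1,1).

∂_2: C_2 → C_1 acts by ∂[p,q,r] = [q,r] − [p,r] + [p,q]. For instance
  ∂bjk = jk − bk + bj,
  ∂bfj = fj − bj + bf.
This gives a 21×6 integer matrix of rank 6; reducing to Smith normal form yields diagonal entries (1,1,1,1,1,1).

Computing H_k = (kernel of ∂_k) / (image of ∂_{k+1}):

  H_0: rank C_0 − rank ∂_1 = 13 − 11 = 2, and the invariant factors of ∂_1 are all 1, so H_0 = Z^2.
  H_1: rank ker ∂_1 − rank ∂_2 = (21 − 11) − 6 = 4, and the invariant factors of ∂_2 are all 1, so H_1 = Z^4.
  H_2: rank ker ∂_2 − rank ∂_3 = (6 − 6) − 0 = 0, and there is no ∂_3, so H_2 = 0.

(K is a triangulation of the disjoint union of the cylinder S^1 x I and a wedge of 3 circles.)

Hence the Betti numbers are b_0 = 2, b_1 = 4, b_2 = 0.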